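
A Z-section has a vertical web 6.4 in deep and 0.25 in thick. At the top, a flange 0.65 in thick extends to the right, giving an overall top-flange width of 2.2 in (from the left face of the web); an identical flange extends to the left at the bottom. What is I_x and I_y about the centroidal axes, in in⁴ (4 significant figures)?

Split into non-overlapping primitives; take the origin at the lower-left of the bounding box.
Web: 0.25 × 6.4, A = 1.6 in², y = 3.2 in, Ī = 5.46133 in⁴.
Top flange (beyond web): 1.95 × 0.65, A = 1.2675 in², y = 6.075 in, Ī = 0.0446266 in⁴.
Bottom flange (beyond web): 1.95 × 0.65, A = 1.2675 in², y = 0.325 in, Ī = 0.0446266 in⁴.
Centroid: ȳ = ΣA·y / ΣA = 3.2 in.
Transfer each piece to the centroidal x-axis using Ī + A·d² with d = y − 3.2:
  web: d = 0 in → contributes +5.46133 in⁴
  top flange (beyond web): d = 2.875 in → contributes +10.5213 in⁴
  bottom flange (beyond web): d = -2.875 in → contributes +10.5213 in⁴
Total I = 26.5039 in⁴.
For the y-axis: x̄ = 2.075 in.
Repeating about the centroidal y-axis gives I_y = 3.87896 in⁴.

I_x ≈ 26.50 in⁴, I_y ≈ 3.879 in⁴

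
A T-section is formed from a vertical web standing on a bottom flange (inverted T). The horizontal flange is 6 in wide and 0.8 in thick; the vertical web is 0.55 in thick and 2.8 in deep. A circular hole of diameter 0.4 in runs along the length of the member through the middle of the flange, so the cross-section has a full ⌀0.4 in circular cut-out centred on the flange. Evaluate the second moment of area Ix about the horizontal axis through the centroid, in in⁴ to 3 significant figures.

Ix ≈ 5.01 in⁴

Break the section into simple shapes (no overlaps), measuring from the bottom-left corner of the bounding box.
Flange: 6 × 0.8, A = 4.8 in², y = 0.4 in, Ī = 0.256 in⁴.
Web: 0.55 × 2.8, A = 1.54 in², y = 2.2 in, Ī = 1.0061 in⁴.
Hole (subtracted): ⌀0.4, A = 0.12566 in², y = 0.4 in, Ī = 0.0012566 in⁴.
Centroid: ȳ = ΣA·y / ΣA = 0.84607 in.
Transfer each piece to the horizontal axis through the centroid using Ī + A·d² with d = y − 0.84607:
  flange: d = -0.44607 in → contributes +1.2111 in⁴
  web: d = 1.3539 in → contributes +3.8292 in⁴
  hole: d = -0.44607 in → contributes −0.02626 in⁴
Total I = 5.014 in⁴.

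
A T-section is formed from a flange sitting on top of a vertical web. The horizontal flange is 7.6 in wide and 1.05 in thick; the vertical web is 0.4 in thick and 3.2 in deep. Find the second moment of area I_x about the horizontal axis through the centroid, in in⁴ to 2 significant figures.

Split into non-overlapping primitives; take the origin at the lower-left of the bounding box.
Flange: 7.6 × 1.05, A = 7.98 in², y = 3.725 in, Ī = 0.7332 in⁴.
Web: 0.4 × 3.2, A = 1.28 in², y = 1.6 in, Ī = 1.092 in⁴.
Centroid: ȳ = ΣA·y / ΣA = 3.431 in.
Transfer each piece to the horizontal axis through the centroid using Ī + A·d² with d = y − 3.431:
  flange: d = 0.2937 in → contributes +1.422 in⁴
  web: d = -1.831 in → contributes +5.385 in⁴
Total I = 6.806 in⁴.

I_x ≈ 6.8 in⁴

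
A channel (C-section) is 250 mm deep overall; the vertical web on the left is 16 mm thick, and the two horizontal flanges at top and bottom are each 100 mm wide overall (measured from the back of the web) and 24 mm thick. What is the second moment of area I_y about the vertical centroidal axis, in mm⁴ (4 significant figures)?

I_y ≈ 7.476 × 10⁶ mm⁴

Treat the section as a set of non-overlapping primitives; coordinates are from the bounding-box lower-left.
Web: 16 × 250, A = 4 000 mm², x = 8 mm, Ī = 85333.3 mm⁴.
Top flange (beyond web): 84 × 24, A = 2 016 mm², x = 58 mm, Ī = 1 185 408 mm⁴.
Bottom flange (beyond web): 84 × 24, A = 2 016 mm², x = 58 mm, Ī = 1 185 408 mm⁴.
Centroid: x̄ = ΣA·x / ΣA = 33.0996 mm.
Transfer each piece to the vertical centroidal axis using Ī + A·d² with d = x − 33.0996:
  web: d = -25.0996 mm → contributes +2 605 293 mm⁴
  top flange (beyond web): d = 24.9004 mm → contributes +2 435 388 mm⁴
  bottom flange (beyond web): d = 24.9004 mm → contributes +2 435 388 mm⁴
Total I = 7 476 070 mm⁴.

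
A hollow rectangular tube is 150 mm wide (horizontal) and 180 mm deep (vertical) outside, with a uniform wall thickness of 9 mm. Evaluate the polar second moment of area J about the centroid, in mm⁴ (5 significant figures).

Break the section into simple shapes (no overlaps), measuring from the bottom-left corner of the bounding box.
Outer rectangle: 150 × 180, A = 27 000 mm², y = 90 mm, Ī = 72 900 000 mm⁴.
Inner void (subtracted): 132 × 162, A = 21 384 mm², y = 90 mm, Ī = 46 766 808 mm⁴.
By symmetry the centroid is at mid-height, ȳ = 90 mm.
All pieces are centred on the centroidal x-axis, so I = ΣĪ (holes subtracted) = 26 133 192 mm⁴.
Repeating about the centroidal y-axis gives I_y = 19 575 432 mm⁴.
Polar second moment: J = I_x + I_y = 45 708 624 mm⁴.

J ≈ 4.5709 × 10⁷ mm⁴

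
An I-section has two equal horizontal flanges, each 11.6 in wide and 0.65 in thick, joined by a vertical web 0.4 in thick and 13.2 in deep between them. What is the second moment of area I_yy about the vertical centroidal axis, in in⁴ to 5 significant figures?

I_yy ≈ 169.17 in⁴

Decompose the section into non-overlapping parts with the origin at the bottom-left of its bounding rectangle.
Bottom flange: 11.6 × 0.65, A = 7.54 in², x = 5.8 in, Ī = 84.54853 in⁴.
Web: 0.4 × 13.2, A = 5.28 in², x = 5.8 in, Ī = 0.0704 in⁴.
Top flange: 11.6 × 0.65, A = 7.54 in², x = 5.8 in, Ī = 84.54853 in⁴.
By symmetry the centroid is at mid-width, x̄ = 5.8 in.
All pieces are centred on the vertical centroidal axis, so I = ΣĪ = 169.1675 in⁴.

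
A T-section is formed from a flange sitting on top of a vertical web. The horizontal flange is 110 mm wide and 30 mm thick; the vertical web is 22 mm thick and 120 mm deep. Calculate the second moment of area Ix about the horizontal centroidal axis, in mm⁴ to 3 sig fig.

Split into non-overlapping primitives; take the origin at the lower-left of the bounding box.
Flange: 110 × 30, A = 3 300 mm², y = 135 mm, Ī = 247 500 mm⁴.
Web: 22 × 120, A = 2 640 mm², y = 60 mm, Ī = 3 168 000 mm⁴.
Centroid: ȳ = ΣA·y / ΣA = 101.67 mm.
Transfer each piece to the horizontal centroidal axis using Ī + A·d² with d = y − 101.67:
  flange: d = 33.333 mm → contributes +3 914 167 mm⁴
  web: d = -41.667 mm → contributes +7 751 333 mm⁴
Total I = 11 665 500 mm⁴.

Ix ≈ 1.17 × 10⁷ mm⁴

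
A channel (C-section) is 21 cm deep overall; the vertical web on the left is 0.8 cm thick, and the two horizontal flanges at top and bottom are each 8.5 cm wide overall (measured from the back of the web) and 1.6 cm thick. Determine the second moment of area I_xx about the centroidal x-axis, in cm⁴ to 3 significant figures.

Decompose the section into non-overlapping parts with the origin at the bottom-left of its bounding rectangle.
Web: 0.8 × 21, A = 16.8 cm², y = 10.5 cm, Ī = 617.4 cm⁴.
Top flange (beyond web): 7.7 × 1.6, A = 12.32 cm², y = 20.2 cm, Ī = 2.6283 cm⁴.
Bottom flange (beyond web): 7.7 × 1.6, A = 12.32 cm², y = 0.8 cm, Ī = 2.6283 cm⁴.
By symmetry the centroid is at mid-height, ȳ = 10.5 cm.
Transfer each piece to the centroidal x-axis using Ī + A·d² with d = y − 10.5:
  web: d = 0 cm → contributes +617.4 cm⁴
  top flange (beyond web): d = 9.7 cm → contributes +1161.8 cm⁴
  bottom flange (beyond web): d = -9.7 cm → contributes +1161.8 cm⁴
Total I = 2 941 cm⁴.

I_xx ≈ 2940 cm⁴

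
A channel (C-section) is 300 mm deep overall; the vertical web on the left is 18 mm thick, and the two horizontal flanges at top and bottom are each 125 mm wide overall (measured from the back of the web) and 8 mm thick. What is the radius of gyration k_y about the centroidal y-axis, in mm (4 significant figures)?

Treat the section as a set of non-overlapping primitives; coordinates are from the bounding-box lower-left.
Web: 18 × 300, A = 5 400 mm², x = 9 mm, Ī = 145 800 mm⁴.
Top flange (beyond web): 107 × 8, A = 856 mm², x = 71.5 mm, Ī = 816 695 mm⁴.
Bottom flange (beyond web): 107 × 8, A = 856 mm², x = 71.5 mm, Ī = 816 695 mm⁴.
Centroid: x̄ = ΣA·x / ΣA = 24.045 mm.
Transfer each piece to the centroidal y-axis using Ī + A·d² with d = x − 24.045:
  web: d = -15.045 mm → contributes +1 368 100 mm⁴
  top flange (beyond web): d = 47.455 mm → contributes +2 744 388 mm⁴
  bottom flange (beyond web): d = 47.455 mm → contributes +2 744 388 mm⁴
Total I = 6 856 876 mm⁴.
Radius of gyration: k = √(I/A) = √(6 856 876 / 7 112) = 31.0504 mm.

k_y ≈ 31.05 mm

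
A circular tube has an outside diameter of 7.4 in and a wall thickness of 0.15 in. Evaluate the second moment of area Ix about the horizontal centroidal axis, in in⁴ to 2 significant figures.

Ix ≈ 22 in⁴

Break the section into simple shapes (no overlaps), measuring from the bottom-left corner of the bounding box.
Outer circle: ⌀7.4, A = 43.01 in², y = 3.7 in, Ī = 147.2 in⁴.
Bore (subtracted): ⌀7.1, A = 39.59 in², y = 3.7 in, Ī = 124.7 in⁴.
By symmetry the centroid is at mid-height, ȳ = 3.7 in.
All pieces are centred on the horizontal centroidal axis, so I = ΣĪ (holes subtracted) = 22.46 in⁴.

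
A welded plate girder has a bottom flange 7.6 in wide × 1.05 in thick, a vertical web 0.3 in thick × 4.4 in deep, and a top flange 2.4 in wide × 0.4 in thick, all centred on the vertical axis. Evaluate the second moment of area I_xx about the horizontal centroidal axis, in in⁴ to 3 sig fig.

Treat the section as a set of non-overlapping primitives; coordinates are from the bounding-box lower-left.
Bottom plate: 7.6 × 1.05, A = 7.98 in², y = 0.525 in, Ī = 0.73316 in⁴.
Web plate: 0.3 × 4.4, A = 1.32 in², y = 3.25 in, Ī = 2.1296 in⁴.
Top plate: 2.4 × 0.4, A = 0.96 in², y = 5.65 in, Ī = 0.0128 in⁴.
Centroid: ȳ = ΣA·y / ΣA = 1.3551 in.
Transfer each piece to the horizontal centroidal axis using Ī + A·d² with d = y − 1.3551:
  bottom plate: d = -0.83012 in → contributes +6.2321 in⁴
  web plate: d = 1.8949 in → contributes +6.8692 in⁴
  top plate: d = 4.2949 in → contributes +17.721 in⁴
Total I = 30.822 in⁴.

I_xx ≈ 30.8 in⁴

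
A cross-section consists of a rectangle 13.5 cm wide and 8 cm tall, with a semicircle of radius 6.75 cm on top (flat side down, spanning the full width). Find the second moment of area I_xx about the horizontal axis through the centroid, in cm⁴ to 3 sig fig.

Split into non-overlapping primitives; take the origin at the lower-left of the bounding box.
Rectangular body: 13.5 × 8, A = 108 cm², y = 4 cm, Ī = 576 cm⁴.
Semicircular cap: semicircle r = 6.75, A = 71.569 cm², y = 10.865 cm, Ī = 227.85 cm⁴.
Centroid: ȳ = ΣA·y / ΣA = 6.736 cm.
Transfer each piece to the horizontal axis through the centroid using Ī + A·d² with d = y − 6.736:
  rectangular body: d = -2.736 cm → contributes +1384.5 cm⁴
  semicircular cap: d = 4.1288 cm → contributes +1447.9 cm⁴
Total I = 2832.3 cm⁴.

I_xx ≈ 2830 cm⁴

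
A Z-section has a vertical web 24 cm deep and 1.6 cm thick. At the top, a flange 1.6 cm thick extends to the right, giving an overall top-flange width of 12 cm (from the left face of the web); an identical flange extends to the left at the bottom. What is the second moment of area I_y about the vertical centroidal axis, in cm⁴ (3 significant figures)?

I_y ≈ 1510 cm⁴

Decompose the section into non-overlapping parts with the origin at the bottom-left of its bounding rectangle.
Web: 1.6 × 24, A = 38.4 cm², x = 11.2 cm, Ī = 8.192 cm⁴.
Top flange (beyond web): 10.4 × 1.6, A = 16.64 cm², x = 17.2 cm, Ī = 149.98 cm⁴.
Bottom flange (beyond web): 10.4 × 1.6, A = 16.64 cm², x = 5.2 cm, Ī = 149.98 cm⁴.
Centroid: x̄ = ΣA·x / ΣA = 11.2 cm.
Transfer each piece to the vertical centroidal axis using Ī + A·d² with d = x − 11.2:
  web: d = 0 cm → contributes +8.192 cm⁴
  top flange (beyond web): d = 6 cm → contributes +749.02 cm⁴
  bottom flange (beyond web): d = -6 cm → contributes +749.02 cm⁴
Total I = 1506.2 cm⁴.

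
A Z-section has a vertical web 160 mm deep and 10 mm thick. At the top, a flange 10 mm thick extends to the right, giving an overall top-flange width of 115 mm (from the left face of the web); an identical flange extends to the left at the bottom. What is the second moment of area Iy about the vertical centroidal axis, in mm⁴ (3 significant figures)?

Iy ≈ 8.89 × 10⁶ mm⁴

Decompose the section into non-overlapping parts with the origin at the bottom-left of its bounding rectangle.
Web: 10 × 160, A = 1 600 mm², x = 110 mm, Ī = 13 333 mm⁴.
Top flange (beyond web): 105 × 10, A = 1 050 mm², x = 167.5 mm, Ī = 964 688 mm⁴.
Bottom flange (beyond web): 105 × 10, A = 1 050 mm², x = 52.5 mm, Ī = 964 688 mm⁴.
Centroid: x̄ = ΣA·x / ΣA = 110 mm.
Transfer each piece to the vertical centroidal axis using Ī + A·d² with d = x − 110:
  web: d = 0 mm → contributes +13 333 mm⁴
  top flange (beyond web): d = 57.5 mm → contributes +4 436 250 mm⁴
  bottom flange (beyond web): d = -57.5 mm → contributes +4 436 250 mm⁴
Total I = 8 885 833 mm⁴.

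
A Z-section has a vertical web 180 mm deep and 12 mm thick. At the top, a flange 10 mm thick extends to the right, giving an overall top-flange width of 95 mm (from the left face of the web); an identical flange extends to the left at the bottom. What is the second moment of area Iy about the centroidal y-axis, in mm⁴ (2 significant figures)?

Break the section into simple shapes (no overlaps), measuring from the bottom-left corner of the bounding box.
Web: 12 × 180, A = 2 160 mm², x = 89 mm, Ī = 25 920 mm⁴.
Top flange (beyond web): 83 × 10, A = 830 mm², x = 136.5 mm, Ī = 476 489 mm⁴.
Bottom flange (beyond web): 83 × 10, A = 830 mm², x = 41.5 mm, Ī = 476 489 mm⁴.
Centroid: x̄ = ΣA·x / ΣA = 89 mm.
Transfer each piece to the centroidal y-axis using Ī + A·d² with d = x − 89:
  web: d = 0 mm → contributes +25 920 mm⁴
  top flange (beyond web): d = 47.5 mm → contributes +2 349 177 mm⁴
  bottom flange (beyond web): d = -47.5 mm → contributes +2 349 177 mm⁴
Total I = 4 724 273 mm⁴.

Iy ≈ 4.7 × 10⁶ mm⁴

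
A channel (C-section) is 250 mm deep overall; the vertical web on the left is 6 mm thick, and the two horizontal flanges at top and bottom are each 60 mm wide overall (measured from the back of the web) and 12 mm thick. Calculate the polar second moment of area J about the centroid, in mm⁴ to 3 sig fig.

J ≈ 2.71 × 10⁷ mm⁴

Break the section into simple shapes (no overlaps), measuring from the bottom-left corner of the bounding box.
Web: 6 × 250, A = 1 500 mm², y = 125 mm, Ī = 7 812 500 mm⁴.
Top flange (beyond web): 54 × 12, A = 648 mm², y = 244 mm, Ī = 7 776 mm⁴.
Bottom flange (beyond web): 54 × 12, A = 648 mm², y = 6 mm, Ī = 7 776 mm⁴.
By symmetry the centroid is at mid-height, ȳ = 125 mm.
Transfer each piece to the centroidal x-axis using Ī + A·d² with d = y − 125:
  web: d = 0 mm → contributes +7 812 500 mm⁴
  top flange (beyond web): d = 119 mm → contributes +9 184 104 mm⁴
  bottom flange (beyond web): d = -119 mm → contributes +9 184 104 mm⁴
Total I = 26 180 708 mm⁴.
For the y-axis: x̄ = 16.906 mm.
Repeating about the centroidal y-axis gives I_y = 945 179 mm⁴.
Polar second moment: J = I_x + I_y = 27 125 887 mm⁴.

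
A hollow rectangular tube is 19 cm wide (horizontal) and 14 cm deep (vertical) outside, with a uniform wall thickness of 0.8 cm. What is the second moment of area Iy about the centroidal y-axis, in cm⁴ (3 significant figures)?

Decompose the section into non-overlapping parts with the origin at the bottom-left of its bounding rectangle.
Outer rectangle: 19 × 14, A = 266 cm², x = 9.5 cm, Ī = 8002.2 cm⁴.
Inner void (subtracted): 17.4 × 12.4, A = 215.76 cm², x = 9.5 cm, Ī = 5443.6 cm⁴.
By symmetry the centroid is at mid-width, x̄ = 9.5 cm.
All pieces are centred on the centroidal y-axis, so I = ΣĪ (holes subtracted) = 2558.5 cm⁴.

Iy ≈ 2560 cm⁴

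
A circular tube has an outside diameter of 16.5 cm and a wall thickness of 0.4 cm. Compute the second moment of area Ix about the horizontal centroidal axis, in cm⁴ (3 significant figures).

Decompose the section into non-overlapping parts with the origin at the bottom-left of its bounding rectangle.
Outer circle: ⌀16.5, A = 213.82 cm², y = 8.25 cm, Ī = 3638.4 cm⁴.
Bore (subtracted): ⌀15.7, A = 193.59 cm², y = 8.25 cm, Ī = 2982.4 cm⁴.
By symmetry the centroid is at mid-height, ȳ = 8.25 cm.
All pieces are centred on the horizontal centroidal axis, so I = ΣĪ (holes subtracted) = 655.94 cm⁴.

Ix ≈ 656 cm⁴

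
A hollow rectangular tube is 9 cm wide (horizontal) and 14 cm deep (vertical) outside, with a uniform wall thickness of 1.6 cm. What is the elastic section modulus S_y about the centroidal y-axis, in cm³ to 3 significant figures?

Treat the section as a set of non-overlapping primitives; coordinates are from the bounding-box lower-left.
Outer rectangle: 9 × 14, A = 126 cm², x = 4.5 cm, Ī = 850.5 cm⁴.
Inner void (subtracted): 5.8 × 10.8, A = 62.64 cm², x = 4.5 cm, Ī = 175.6 cm⁴.
By symmetry the centroid is at mid-width, x̄ = 4.5 cm.
All pieces are centred on the centroidal y-axis, so I = ΣĪ (holes subtracted) = 674.9 cm⁴.
Extreme fibre distance c = 4.5 cm; S = I/c = 149.98 cm³.

S_y ≈ 150 cm³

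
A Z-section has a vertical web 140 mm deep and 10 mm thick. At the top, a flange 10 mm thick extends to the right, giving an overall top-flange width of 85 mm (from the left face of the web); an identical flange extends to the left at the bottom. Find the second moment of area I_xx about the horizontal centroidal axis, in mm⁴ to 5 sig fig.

I_xx ≈ 8.6367 × 10⁶ mm⁴

Decompose the section into non-overlapping parts with the origin at the bottom-left of its bounding rectangle.
Web: 10 × 140, A = 1 400 mm², y = 70 mm, Ī = 2 286 667 mm⁴.
Top flange (beyond web): 75 × 10, A = 750 mm², y = 135 mm, Ī = 6 250 mm⁴.
Bottom flange (beyond web): 75 × 10, A = 750 mm², y = 5 mm, Ī = 6 250 mm⁴.
Centroid: ȳ = ΣA·y / ΣA = 70 mm.
Transfer each piece to the horizontal centroidal axis using Ī + A·d² with d = y − 70:
  web: d = 0 mm → contributes +2 286 667 mm⁴
  top flange (beyond web): d = 65 mm → contributes +3 175 000 mm⁴
  bottom flange (beyond web): d = -65 mm → contributes +3 175 000 mm⁴
Total I = 8 636 667 mm⁴.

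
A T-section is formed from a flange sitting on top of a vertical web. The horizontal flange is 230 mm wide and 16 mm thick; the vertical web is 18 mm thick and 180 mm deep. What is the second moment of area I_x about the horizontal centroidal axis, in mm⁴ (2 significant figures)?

I_x ≈ 2.5 × 10⁷ mm⁴

Decompose the section into non-overlapping parts with the origin at the bottom-left of its bounding rectangle.
Flange: 230 × 16, A = 3 680 mm², y = 188 mm, Ī = 78 507 mm⁴.
Web: 18 × 180, A = 3 240 mm², y = 90 mm, Ī = 8 748 000 mm⁴.
Centroid: ȳ = ΣA·y / ΣA = 142.1 mm.
Transfer each piece to the horizontal centroidal axis using Ī + A·d² with d = y − 142.1:
  flange: d = 45.88 mm → contributes +7 826 296 mm⁴
  web: d = -52.12 mm → contributes +17 547 958 mm⁴
Total I = 25 374 254 mm⁴.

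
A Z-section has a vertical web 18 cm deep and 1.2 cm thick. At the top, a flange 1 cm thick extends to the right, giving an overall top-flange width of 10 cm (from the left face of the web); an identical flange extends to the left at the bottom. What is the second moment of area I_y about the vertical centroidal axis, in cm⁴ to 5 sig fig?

I_y ≈ 556.17 cm⁴

Treat the section as a set of non-overlapping primitives; coordinates are from the bounding-box lower-left.
Web: 1.2 × 18, A = 21.6 cm², x = 9.4 cm, Ī = 2.592 cm⁴.
Top flange (beyond web): 8.8 × 1, A = 8.8 cm², x = 14.4 cm, Ī = 56.78933 cm⁴.
Bottom flange (beyond web): 8.8 × 1, A = 8.8 cm², x = 4.4 cm, Ī = 56.78933 cm⁴.
Centroid: x̄ = ΣA·x / ΣA = 9.4 cm.
Transfer each piece to the vertical centroidal axis using Ī + A·d² with d = x − 9.4:
  web: d = 0 cm → contributes +2.592 cm⁴
  top flange (beyond web): d = 5 cm → contributes +276.7893 cm⁴
  bottom flange (beyond web): d = -5 cm → contributes +276.7893 cm⁴
Total I = 556.1707 cm⁴.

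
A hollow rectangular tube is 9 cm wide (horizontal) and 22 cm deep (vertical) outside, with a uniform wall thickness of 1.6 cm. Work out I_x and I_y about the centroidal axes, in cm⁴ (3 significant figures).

I_x ≈ 4770 cm⁴, I_y ≈ 1030 cm⁴

Break the section into simple shapes (no overlaps), measuring from the bottom-left corner of the bounding box.
Outer rectangle: 9 × 22, A = 198 cm², y = 11 cm, Ī = 7 986 cm⁴.
Inner void (subtracted): 5.8 × 18.8, A = 109.04 cm², y = 11 cm, Ī = 3211.6 cm⁴.
By symmetry the centroid is at mid-height, ȳ = 11 cm.
All pieces are centred on the centroidal x-axis, so I = ΣĪ (holes subtracted) = 4774.4 cm⁴.
Repeating about the centroidal y-axis gives I_y = 1030.8 cm⁴.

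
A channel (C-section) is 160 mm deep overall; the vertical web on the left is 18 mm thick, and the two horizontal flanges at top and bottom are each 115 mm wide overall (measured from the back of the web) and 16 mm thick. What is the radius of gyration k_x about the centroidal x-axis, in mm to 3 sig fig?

k_x ≈ 61.0 mm

Treat the section as a set of non-overlapping primitives; coordinates are from the bounding-box lower-left.
Web: 18 × 160, A = 2 880 mm², y = 80 mm, Ī = 6 144 000 mm⁴.
Top flange (beyond web): 97 × 16, A = 1 552 mm², y = 152 mm, Ī = 33 109 mm⁴.
Bottom flange (beyond web): 97 × 16, A = 1 552 mm², y = 8 mm, Ī = 33 109 mm⁴.
By symmetry the centroid is at mid-height, ȳ = 80 mm.
Transfer each piece to the centroidal x-axis using Ī + A·d² with d = y − 80:
  web: d = 0 mm → contributes +6 144 000 mm⁴
  top flange (beyond web): d = 72 mm → contributes +8 078 677 mm⁴
  bottom flange (beyond web): d = -72 mm → contributes +8 078 677 mm⁴
Total I = 22 301 355 mm⁴.
Radius of gyration: k = √(I/A) = √(22 301 355 / 5 984) = 61.048 mm.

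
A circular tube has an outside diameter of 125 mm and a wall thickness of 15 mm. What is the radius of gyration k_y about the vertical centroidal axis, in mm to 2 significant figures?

k_y ≈ 39 mm

Treat the section as a set of non-overlapping primitives; coordinates are from the bounding-box lower-left.
Outer circle: ⌀125, A = 12 272 mm², x = 62.5 mm, Ī = 11 984 225 mm⁴.
Bore (subtracted): ⌀95, A = 7 088 mm², x = 62.5 mm, Ī = 3 998 198 mm⁴.
By symmetry the centroid is at mid-width, x̄ = 62.5 mm.
All pieces are centred on the vertical centroidal axis, so I = ΣĪ (holes subtracted) = 7 986 027 mm⁴.
Radius of gyration: k = √(I/A) = √(7 986 027 / 5 184) = 39.25 mm.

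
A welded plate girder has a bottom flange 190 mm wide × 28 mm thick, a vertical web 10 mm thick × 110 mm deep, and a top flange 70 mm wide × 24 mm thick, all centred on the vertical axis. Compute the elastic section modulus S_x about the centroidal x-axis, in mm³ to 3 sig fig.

S_x ≈ 2.39 × 10⁵ mm³

Treat the section as a set of non-overlapping primitives; coordinates are from the bounding-box lower-left.
Bottom plate: 190 × 28, A = 5 320 mm², y = 14 mm, Ī = 347 573 mm⁴.
Web plate: 10 × 110, A = 1 100 mm², y = 83 mm, Ī = 1 109 167 mm⁴.
Top plate: 70 × 24, A = 1 680 mm², y = 150 mm, Ī = 80 640 mm⁴.
Centroid: ȳ = ΣA·y / ΣA = 51.578 mm.
Transfer each piece to the centroidal x-axis using Ī + A·d² with d = y − 51.578:
  bottom plate: d = -37.578 mm → contributes +7 859 889 mm⁴
  web plate: d = 31.422 mm → contributes +2 195 258 mm⁴
  top plate: d = 98.422 mm → contributes +16 354 689 mm⁴
Total I = 26 409 836 mm⁴.
Extreme fibre distance c = 110.42 mm; S = I/c = 239 171 mm³.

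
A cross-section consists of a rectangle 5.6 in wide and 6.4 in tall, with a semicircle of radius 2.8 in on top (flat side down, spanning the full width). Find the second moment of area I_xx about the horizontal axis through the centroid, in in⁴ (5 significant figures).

I_xx ≈ 305.59 in⁴

Decompose the section into non-overlapping parts with the origin at the bottom-left of its bounding rectangle.
Rectangular body: 5.6 × 6.4, A = 35.84 in², y = 3.2 in, Ī = 122.3339 in⁴.
Semicircular cap: semicircle r = 2.8, A = 12.31504 in², y = 7.588357 in, Ī = 6.746277 in⁴.
Centroid: ȳ = ΣA·y / ΣA = 4.322267 in.
Transfer each piece to the horizontal axis through the centroid using Ī + A·d² with d = y − 4.322267:
  rectangular body: d = -1.122267 in → contributes +167.4737 in⁴
  semicircular cap: d = 3.26609 in → contributes +138.1151 in⁴
Total I = 305.5888 in⁴.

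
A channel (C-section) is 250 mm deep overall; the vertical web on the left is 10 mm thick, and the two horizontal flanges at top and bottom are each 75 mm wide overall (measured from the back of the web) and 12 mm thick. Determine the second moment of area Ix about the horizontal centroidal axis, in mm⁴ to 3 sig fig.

Ix ≈ 3.51 × 10⁷ mm⁴

Treat the section as a set of non-overlapping primitives; coordinates are from the bounding-box lower-left.
Web: 10 × 250, A = 2 500 mm², y = 125 mm, Ī = 13 020 833 mm⁴.
Top flange (beyond web): 65 × 12, A = 780 mm², y = 244 mm, Ī = 9 360 mm⁴.
Bottom flange (beyond web): 65 × 12, A = 780 mm², y = 6 mm, Ī = 9 360 mm⁴.
By symmetry the centroid is at mid-height, ȳ = 125 mm.
Transfer each piece to the horizontal centroidal axis using Ī + A·d² with d = y − 125:
  web: d = 0 mm → contributes +13 020 833 mm⁴
  top flange (beyond web): d = 119 mm → contributes +11 054 940 mm⁴
  bottom flange (beyond web): d = -119 mm → contributes +11 054 940 mm⁴
Total I = 35 130 713 mm⁴.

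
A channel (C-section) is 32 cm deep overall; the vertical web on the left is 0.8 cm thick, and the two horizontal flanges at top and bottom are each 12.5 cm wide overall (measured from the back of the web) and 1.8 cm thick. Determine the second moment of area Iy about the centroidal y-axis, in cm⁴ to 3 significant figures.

Break the section into simple shapes (no overlaps), measuring from the bottom-left corner of the bounding box.
Web: 0.8 × 32, A = 25.6 cm², x = 0.4 cm, Ī = 1.3653 cm⁴.
Top flange (beyond web): 11.7 × 1.8, A = 21.06 cm², x = 6.65 cm, Ī = 240.24 cm⁴.
Bottom flange (beyond web): 11.7 × 1.8, A = 21.06 cm², x = 6.65 cm, Ī = 240.24 cm⁴.
Centroid: x̄ = ΣA·x / ΣA = 4.2873 cm.
Transfer each piece to the centroidal y-axis using Ī + A·d² with d = x − 4.2873:
  web: d = -3.8873 cm → contributes +388.22 cm⁴
  top flange (beyond web): d = 2.3627 cm → contributes +357.8 cm⁴
  bottom flange (beyond web): d = 2.3627 cm → contributes +357.8 cm⁴
Total I = 1103.8 cm⁴.

Iy ≈ 1100 cm⁴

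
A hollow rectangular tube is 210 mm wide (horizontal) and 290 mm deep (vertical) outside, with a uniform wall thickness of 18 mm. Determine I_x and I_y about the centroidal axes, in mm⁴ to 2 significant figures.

I_x ≈ 1.9 × 10⁸ mm⁴, I_y ≈ 1.1 × 10⁸ mm⁴

Split into non-overlapping primitives; take the origin at the lower-left of the bounding box.
Outer rectangle: 210 × 290, A = 60 900 mm², y = 145 mm, Ī = 426 807 500 mm⁴.
Inner void (subtracted): 174 × 254, A = 44 196 mm², y = 145 mm, Ī = 237 612 428 mm⁴.
By symmetry the centroid is at mid-height, ȳ = 145 mm.
All pieces are centred on the centroidal x-axis, so I = ΣĪ (holes subtracted) = 189 195 072 mm⁴.
Repeating about the centroidal y-axis gives I_y = 112 300 992 mm⁴.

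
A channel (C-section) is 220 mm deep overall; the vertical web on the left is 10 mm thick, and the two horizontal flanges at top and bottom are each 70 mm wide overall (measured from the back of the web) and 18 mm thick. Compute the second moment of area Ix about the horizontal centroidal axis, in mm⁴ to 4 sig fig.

Split into non-overlapping primitives; take the origin at the lower-left of the bounding box.
Web: 10 × 220, A = 2 200 mm², y = 110 mm, Ī = 8 873 333 mm⁴.
Top flange (beyond web): 60 × 18, A = 1 080 mm², y = 211 mm, Ī = 29 160 mm⁴.
Bottom flange (beyond web): 60 × 18, A = 1 080 mm², y = 9 mm, Ī = 29 160 mm⁴.
By symmetry the centroid is at mid-height, ȳ = 110 mm.
Transfer each piece to the horizontal centroidal axis using Ī + A·d² with d = y − 110:
  web: d = 0 mm → contributes +8 873 333 mm⁴
  top flange (beyond web): d = 101 mm → contributes +11 046 240 mm⁴
  bottom flange (beyond web): d = -101 mm → contributes +11 046 240 mm⁴
Total I = 30 965 813 mm⁴.

Ix ≈ 3.097 × 10⁷ mm⁴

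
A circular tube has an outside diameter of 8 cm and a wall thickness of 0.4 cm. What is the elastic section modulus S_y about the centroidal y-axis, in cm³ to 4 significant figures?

Treat the section as a set of non-overlapping primitives; coordinates are from the bounding-box lower-left.
Outer circle: ⌀8, A = 50.2655 cm², x = 4 cm, Ī = 201.062 cm⁴.
Bore (subtracted): ⌀7.2, A = 40.715 cm², x = 4 cm, Ī = 131.917 cm⁴.
By symmetry the centroid is at mid-width, x̄ = 4 cm.
All pieces are centred on the centroidal y-axis, so I = ΣĪ (holes subtracted) = 69.1452 cm⁴.
Extreme fibre distance c = 4 cm; S = I/c = 17.2863 cm³.

S_y ≈ 17.29 cm³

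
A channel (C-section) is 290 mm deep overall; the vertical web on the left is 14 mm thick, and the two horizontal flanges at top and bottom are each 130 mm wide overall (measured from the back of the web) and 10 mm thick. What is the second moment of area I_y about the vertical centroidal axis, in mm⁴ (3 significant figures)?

I_y ≈ 8.91 × 10⁶ mm⁴

Treat the section as a set of non-overlapping primitives; coordinates are from the bounding-box lower-left.
Web: 14 × 290, A = 4 060 mm², x = 7 mm, Ī = 66 313 mm⁴.
Top flange (beyond web): 116 × 10, A = 1 160 mm², x = 72 mm, Ī = 1 300 747 mm⁴.
Bottom flange (beyond web): 116 × 10, A = 1 160 mm², x = 72 mm, Ī = 1 300 747 mm⁴.
Centroid: x̄ = ΣA·x / ΣA = 30.636 mm.
Transfer each piece to the vertical centroidal axis using Ī + A·d² with d = x − 30.636:
  web: d = -23.636 mm → contributes +2 334 545 mm⁴
  top flange (beyond web): d = 41.364 mm → contributes +3 285 449 mm⁴
  bottom flange (beyond web): d = 41.364 mm → contributes +3 285 449 mm⁴
Total I = 8 905 443 mm⁴.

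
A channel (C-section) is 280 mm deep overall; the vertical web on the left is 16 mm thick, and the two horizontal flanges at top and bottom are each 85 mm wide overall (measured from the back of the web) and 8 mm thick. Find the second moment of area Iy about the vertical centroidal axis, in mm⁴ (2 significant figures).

Split into non-overlapping primitives; take the origin at the lower-left of the bounding box.
Web: 16 × 280, A = 4 480 mm², x = 8 mm, Ī = 95 573 mm⁴.
Top flange (beyond web): 69 × 8, A = 552 mm², x = 50.5 mm, Ī = 219 006 mm⁴.
Bottom flange (beyond web): 69 × 8, A = 552 mm², x = 50.5 mm, Ī = 219 006 mm⁴.
Centroid: x̄ = ΣA·x / ΣA = 16.4 mm.
Transfer each piece to the vertical centroidal axis using Ī + A·d² with d = x − 16.4:
  web: d = -8.403 mm → contributes +411 876 mm⁴
  top flange (beyond web): d = 34.1 mm → contributes +860 780 mm⁴
  bottom flange (beyond web): d = 34.1 mm → contributes +860 780 mm⁴
Total I = 2 133 436 mm⁴.

Iy ≈ 2.1 × 10⁶ mm⁴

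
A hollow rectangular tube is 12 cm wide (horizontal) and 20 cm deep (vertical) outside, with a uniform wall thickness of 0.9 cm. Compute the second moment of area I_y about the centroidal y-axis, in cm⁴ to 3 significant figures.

I_y ≈ 1270 cm⁴

Treat the section as a set of non-overlapping primitives; coordinates are from the bounding-box lower-left.
Outer rectangle: 12 × 20, A = 240 cm², x = 6 cm, Ī = 2 880 cm⁴.
Inner void (subtracted): 10.2 × 18.2, A = 185.64 cm², x = 6 cm, Ī = 1609.5 cm⁴.
By symmetry the centroid is at mid-width, x̄ = 6 cm.
All pieces are centred on the centroidal y-axis, so I = ΣĪ (holes subtracted) = 1270.5 cm⁴.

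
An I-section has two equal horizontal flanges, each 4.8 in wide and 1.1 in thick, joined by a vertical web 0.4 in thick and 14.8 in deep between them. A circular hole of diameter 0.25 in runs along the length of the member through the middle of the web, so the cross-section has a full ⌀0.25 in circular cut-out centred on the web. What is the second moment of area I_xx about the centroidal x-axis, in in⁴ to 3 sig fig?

Break the section into simple shapes (no overlaps), measuring from the bottom-left corner of the bounding box.
Bottom flange: 4.8 × 1.1, A = 5.28 in², y = 0.55 in, Ī = 0.5324 in⁴.
Web: 0.4 × 14.8, A = 5.92 in², y = 8.5 in, Ī = 108.06 in⁴.
Top flange: 4.8 × 1.1, A = 5.28 in², y = 16.45 in, Ī = 0.5324 in⁴.
Hole (subtracted): ⌀0.25, A = 0.049087 in², y = 8.5 in, Ī = 0.00019175 in⁴.
By symmetry the centroid is at mid-height, ȳ = 8.5 in.
Transfer each piece to the centroidal x-axis using Ī + A·d² with d = y − 8.5:
  bottom flange: d = -7.95 in → contributes +334.24 in⁴
  web: d = 0 in → contributes +108.06 in⁴
  top flange: d = 7.95 in → contributes +334.24 in⁴
  hole: d = 0 in → contributes −0.00019175 in⁴
Total I = 776.54 in⁴.

I_xx ≈ 777 in⁴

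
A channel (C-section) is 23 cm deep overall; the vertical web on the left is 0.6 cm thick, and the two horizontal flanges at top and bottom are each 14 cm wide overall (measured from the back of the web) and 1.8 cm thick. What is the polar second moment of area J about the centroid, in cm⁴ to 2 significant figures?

Break the section into simple shapes (no overlaps), measuring from the bottom-left corner of the bounding box.
Web: 0.6 × 23, A = 13.8 cm², y = 11.5 cm, Ī = 608.4 cm⁴.
Top flange (beyond web): 13.4 × 1.8, A = 24.12 cm², y = 22.1 cm, Ī = 6.512 cm⁴.
Bottom flange (beyond web): 13.4 × 1.8, A = 24.12 cm², y = 0.9 cm, Ī = 6.512 cm⁴.
By symmetry the centroid is at mid-height, ȳ = 11.5 cm.
Transfer each piece to the centroidal x-axis using Ī + A·d² with d = y − 11.5:
  web: d = 0 cm → contributes +608.4 cm⁴
  top flange (beyond web): d = 10.6 cm → contributes +2 717 cm⁴
  bottom flange (beyond web): d = -10.6 cm → contributes +2 717 cm⁴
Total I = 6 042 cm⁴.
For the y-axis: x̄ = 5.743 cm.
Repeating about the centroidal y-axis gives I_y = 1 248 cm⁴.
Polar second moment: J = I_x + I_y = 7 290 cm⁴.

J ≈ 7300 cm⁴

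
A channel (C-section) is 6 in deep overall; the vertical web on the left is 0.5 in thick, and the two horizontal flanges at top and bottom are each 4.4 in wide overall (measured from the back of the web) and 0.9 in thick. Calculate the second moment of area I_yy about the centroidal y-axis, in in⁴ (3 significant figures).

Decompose the section into non-overlapping parts with the origin at the bottom-left of its bounding rectangle.
Web: 0.5 × 6, A = 3 in², x = 0.25 in, Ī = 0.0625 in⁴.
Top flange (beyond web): 3.9 × 0.9, A = 3.51 in², x = 2.45 in, Ī = 4.4489 in⁴.
Bottom flange (beyond web): 3.9 × 0.9, A = 3.51 in², x = 2.45 in, Ī = 4.4489 in⁴.
Centroid: x̄ = ΣA·x / ΣA = 1.7913 in.
Transfer each piece to the centroidal y-axis using Ī + A·d² with d = x − 1.7913:
  web: d = -1.5413 in → contributes +7.1895 in⁴
  top flange (beyond web): d = 0.65868 in → contributes +5.9718 in⁴
  bottom flange (beyond web): d = 0.65868 in → contributes +5.9718 in⁴
Total I = 19.133 in⁴.

I_yy ≈ 19.1 in⁴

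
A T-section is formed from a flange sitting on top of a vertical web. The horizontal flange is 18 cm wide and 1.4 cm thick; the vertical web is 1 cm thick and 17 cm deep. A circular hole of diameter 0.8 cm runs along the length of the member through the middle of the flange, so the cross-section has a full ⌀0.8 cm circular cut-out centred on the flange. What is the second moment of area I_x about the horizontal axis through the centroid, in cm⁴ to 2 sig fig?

I_x ≈ 1300 cm⁴

Split into non-overlapping primitives; take the origin at the lower-left of the bounding box.
Flange: 18 × 1.4, A = 25.2 cm², y = 17.7 cm, Ī = 4.116 cm⁴.
Web: 1 × 17, A = 17 cm², y = 8.5 cm, Ī = 409.4 cm⁴.
Hole (subtracted): ⌀0.8, A = 0.5027 cm², y = 17.7 cm, Ī = 0.02011 cm⁴.
Centroid: ȳ = ΣA·y / ΣA = 13.95 cm.
Transfer each piece to the horizontal axis through the centroid using Ī + A·d² with d = y − 13.95:
  flange: d = 3.751 cm → contributes +358.6 cm⁴
  web: d = -5.449 cm → contributes +914.2 cm⁴
  hole: d = 3.751 cm → contributes −7.092 cm⁴
Total I = 1 266 cm⁴.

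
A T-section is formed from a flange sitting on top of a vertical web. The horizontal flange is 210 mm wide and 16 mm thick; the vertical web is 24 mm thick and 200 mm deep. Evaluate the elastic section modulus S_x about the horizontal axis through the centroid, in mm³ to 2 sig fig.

S_x ≈ 2.7 × 10⁵ mm³

Decompose the section into non-overlapping parts with the origin at the bottom-left of its bounding rectangle.
Flange: 210 × 16, A = 3 360 mm², y = 208 mm, Ī = 71 680 mm⁴.
Web: 24 × 200, A = 4 800 mm², y = 100 mm, Ī = 16 000 000 mm⁴.
Centroid: ȳ = ΣA·y / ΣA = 144.5 mm.
Transfer each piece to the horizontal axis through the centroid using Ī + A·d² with d = y − 144.5:
  flange: d = 63.53 mm → contributes +13 632 593 mm⁴
  web: d = -44.47 mm → contributes +25 492 639 mm⁴
Total I = 39 125 233 mm⁴.
Extreme fibre distance c = 144.5 mm; S = I/c = 270 818 mm³.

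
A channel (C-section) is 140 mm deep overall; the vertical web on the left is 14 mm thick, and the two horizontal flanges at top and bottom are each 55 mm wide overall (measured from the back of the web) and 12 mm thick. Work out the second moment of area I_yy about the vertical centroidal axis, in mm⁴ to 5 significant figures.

Decompose the section into non-overlapping parts with the origin at the bottom-left of its bounding rectangle.
Web: 14 × 140, A = 1 960 mm², x = 7 mm, Ī = 32013.33 mm⁴.
Top flange (beyond web): 41 × 12, A = 492 mm², x = 34.5 mm, Ī = 68 921 mm⁴.
Bottom flange (beyond web): 41 × 12, A = 492 mm², x = 34.5 mm, Ī = 68 921 mm⁴.
Centroid: x̄ = ΣA·x / ΣA = 16.19158 mm.
Transfer each piece to the vertical centroidal axis using Ī + A·d² with d = x − 16.19158:
  web: d = -9.191576 mm → contributes +197604.1 mm⁴
  top flange (beyond web): d = 18.30842 mm → contributes +233838.6 mm⁴
  bottom flange (beyond web): d = 18.30842 mm → contributes +233838.6 mm⁴
Total I = 665281.3 mm⁴.

I_yy ≈ 6.6528 × 10⁵ mm⁴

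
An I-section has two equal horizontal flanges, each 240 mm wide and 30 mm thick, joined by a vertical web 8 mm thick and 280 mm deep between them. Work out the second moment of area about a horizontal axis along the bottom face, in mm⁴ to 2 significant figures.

Treat the section as a set of non-overlapping primitives; coordinates are from the bounding-box lower-left.
Bottom flange: 240 × 30, A = 7 200 mm², y = 15 mm, Ī = 540 000 mm⁴.
Web: 8 × 280, A = 2 240 mm², y = 170 mm, Ī = 14 634 667 mm⁴.
Top flange: 240 × 30, A = 7 200 mm², y = 325 mm, Ī = 540 000 mm⁴.
Transfer each piece to the bottom edge using Ī + A·d² with d = y − 0:
  bottom flange: d = 15 mm → contributes +2 160 000 mm⁴
  web: d = 170 mm → contributes +79 370 667 mm⁴
  top flange: d = 325 mm → contributes +761 040 000 mm⁴
Total I = 842 570 667 mm⁴.

I_base ≈ 8.4 × 10⁸ mm⁴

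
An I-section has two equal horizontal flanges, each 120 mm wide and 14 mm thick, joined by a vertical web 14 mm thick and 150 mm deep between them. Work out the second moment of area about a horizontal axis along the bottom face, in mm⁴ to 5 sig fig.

Decompose the section into non-overlapping parts with the origin at the bottom-left of its bounding rectangle.
Bottom flange: 120 × 14, A = 1 680 mm², y = 7 mm, Ī = 27 440 mm⁴.
Web: 14 × 150, A = 2 100 mm², y = 89 mm, Ī = 3 937 500 mm⁴.
Top flange: 120 × 14, A = 1 680 mm², y = 171 mm, Ī = 27 440 mm⁴.
Transfer each piece to a horizontal axis along the bottom face using Ī + A·d² with d = y − 0:
  bottom flange: d = 7 mm → contributes +109 760 mm⁴
  web: d = 89 mm → contributes +20 571 600 mm⁴
  top flange: d = 171 mm → contributes +49 152 320 mm⁴
Total I = 69 833 680 mm⁴.

I_base ≈ 6.9834 × 10⁷ mm⁴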